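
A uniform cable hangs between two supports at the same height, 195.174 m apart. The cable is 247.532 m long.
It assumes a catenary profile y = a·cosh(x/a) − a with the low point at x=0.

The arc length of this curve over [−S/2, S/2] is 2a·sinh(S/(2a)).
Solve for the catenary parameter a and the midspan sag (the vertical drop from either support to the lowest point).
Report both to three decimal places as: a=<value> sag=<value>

seed: a₀ = √(S³/(24(L−S))) = √(195.174³/(24·52.358)) = 76.919384
iter 1: u=1.268692  f(a)=+4.379e+00  f'(a)=-1.593e+00  a ← 76.919384 − (+4.379e+00/-1.593e+00) = 79.667380
iter 2: u=1.224930  f(a)=+2.456e-01  f'(a)=-1.419e+00  a ← 79.667380 − (+2.456e-01/-1.419e+00) = 79.840424
iter 3: u=1.222276  f(a)=+8.742e-04  f'(a)=-1.409e+00  a ← 79.840424 − (+8.742e-04/-1.409e+00) = 79.841045
iter 4: u=1.222266  f(a)=+1.116e-08  f'(a)=-1.409e+00  a ← 79.841045 − (+1.116e-08/-1.409e+00) = 79.841045
iter 5: u=1.222266  f(a)=-8.527e-14  f'(a)=-1.409e+00  a ← 79.841045 − (-8.527e-14/-1.409e+00) = 79.841045
converged: |Δa| < 1e-12 after 5 iterations
sag = a·(cosh(S/(2a)) − 1) = 79.841045·(cosh(1.222266) − 1) = 67.443086
T_max/T_min = cosh(S/(2a)) = 1.844717

a=79.841 sag=67.443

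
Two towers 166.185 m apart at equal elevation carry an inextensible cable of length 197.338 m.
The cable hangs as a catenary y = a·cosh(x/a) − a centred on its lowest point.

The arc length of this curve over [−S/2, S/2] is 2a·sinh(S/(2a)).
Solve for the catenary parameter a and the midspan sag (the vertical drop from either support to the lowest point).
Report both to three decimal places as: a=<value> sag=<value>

seed: a₀ = √(S³/(24(L−S))) = √(166.185³/(24·31.153)) = 78.348768
iter 1: u=1.060546  f(a)=+1.800e+00  f'(a)=-8.884e-01  a ← 78.348768 − (+1.800e+00/-8.884e-01) = 80.374583
iter 2: u=1.033816  f(a)=+7.216e-02  f'(a)=-8.184e-01  a ← 80.374583 − (+7.216e-02/-8.184e-01) = 80.462756
iter 3: u=1.032683  f(a)=+1.268e-04  f'(a)=-8.155e-01  a ← 80.462756 − (+1.268e-04/-8.155e-01) = 80.462912
iter 4: u=1.032681  f(a)=+3.927e-10  f'(a)=-8.155e-01  a ← 80.462912 − (+3.927e-10/-8.155e-01) = 80.462912
iter 5: u=1.032681  f(a)=-2.842e-14  f'(a)=-8.155e-01  a ← 80.462912 − (-2.842e-14/-8.155e-01) = 80.462912
converged: |Δa| < 1e-12 after 5 iterations
sag = a·(cosh(S/(2a)) − 1) = 80.462912·(cosh(1.032681) − 1) = 46.855004
T_max/T_min = cosh(S/(2a)) = 1.582318

a=80.463 sag=46.855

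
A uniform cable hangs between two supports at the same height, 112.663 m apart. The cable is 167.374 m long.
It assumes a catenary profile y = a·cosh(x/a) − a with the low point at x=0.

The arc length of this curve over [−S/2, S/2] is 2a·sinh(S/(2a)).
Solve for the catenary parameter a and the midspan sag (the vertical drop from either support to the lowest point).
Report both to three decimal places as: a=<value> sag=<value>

a=35.179 sag=55.602

seed: a₀ = √(S³/(24(L−S))) = √(112.663³/(24·54.711)) = 33.001146
iter 1: u=1.706956  f(a)=+8.546e+00  f'(a)=-4.388e+00  a ← 33.001146 − (+8.546e+00/-4.388e+00) = 34.948870
iter 2: u=1.611826  f(a)=+8.151e-01  f'(a)=-3.588e+00  a ← 34.948870 − (+8.151e-01/-3.588e+00) = 35.176062
iter 3: u=1.601416  f(a)=+9.139e-03  f'(a)=-3.508e+00  a ← 35.176062 − (+9.139e-03/-3.508e+00) = 35.178667
iter 4: u=1.601297  f(a)=+1.177e-06  f'(a)=-3.507e+00  a ← 35.178667 − (+1.177e-06/-3.507e+00) = 35.178668
iter 5: u=1.601297  f(a)=+2.842e-14  f'(a)=-3.507e+00  a ← 35.178668 − (+2.842e-14/-3.507e+00) = 35.178668
converged: |Δa| < 1e-12 after 5 iterations
sag = a·(cosh(S/(2a)) − 1) = 35.178668·(cosh(1.601297) − 1) = 55.601576
T_max/T_min = cosh(S/(2a)) = 2.580548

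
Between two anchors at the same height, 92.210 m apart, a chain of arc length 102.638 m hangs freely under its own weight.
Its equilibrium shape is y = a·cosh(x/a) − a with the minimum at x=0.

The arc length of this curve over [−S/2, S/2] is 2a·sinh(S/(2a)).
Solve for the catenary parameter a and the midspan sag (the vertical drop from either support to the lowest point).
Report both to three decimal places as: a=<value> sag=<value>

a=56.896 sag=19.725

seed: a₀ = √(S³/(24(L−S))) = √(92.210³/(24·10.428)) = 55.970721
iter 1: u=0.823734  f(a)=+3.596e-01  f'(a)=-3.985e-01  a ← 55.970721 − (+3.596e-01/-3.985e-01) = 56.872941
iter 2: u=0.810667  f(a)=+8.878e-03  f'(a)=-3.791e-01  a ← 56.872941 − (+8.878e-03/-3.791e-01) = 56.896363
iter 3: u=0.810333  f(a)=+5.717e-06  f'(a)=-3.786e-01  a ← 56.896363 − (+5.717e-06/-3.786e-01) = 56.896378
iter 4: u=0.810333  f(a)=+2.373e-12  f'(a)=-3.786e-01  a ← 56.896378 − (+2.373e-12/-3.786e-01) = 56.896378
converged: |Δa| < 1e-12 after 4 iterations
sag = a·(cosh(S/(2a)) − 1) = 56.896378·(cosh(0.810333) − 1) = 19.725013
T_max/T_min = cosh(S/(2a)) = 1.346683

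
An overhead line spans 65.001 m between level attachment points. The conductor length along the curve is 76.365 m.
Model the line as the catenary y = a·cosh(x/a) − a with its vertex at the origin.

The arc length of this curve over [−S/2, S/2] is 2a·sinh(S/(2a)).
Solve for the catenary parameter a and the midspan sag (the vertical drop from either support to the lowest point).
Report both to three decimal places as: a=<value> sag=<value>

seed: a₀ = √(S³/(24(L−S))) = √(65.001³/(24·11.364)) = 31.732831
iter 1: u=1.024192  f(a)=+6.111e-01  f'(a)=-7.942e-01  a ← 31.732831 − (+6.111e-01/-7.942e-01) = 32.502292
iter 2: u=0.999945  f(a)=+2.293e-02  f'(a)=-7.356e-01  a ← 32.502292 − (+2.293e-02/-7.356e-01) = 32.533469
iter 3: u=0.998987  f(a)=+3.509e-05  f'(a)=-7.334e-01  a ← 32.533469 − (+3.509e-05/-7.334e-01) = 32.533516
iter 4: u=0.998985  f(a)=+8.244e-11  f'(a)=-7.334e-01  a ← 32.533516 − (+8.244e-11/-7.334e-01) = 32.533516
iter 5: u=0.998985  f(a)=-1.421e-14  f'(a)=-7.334e-01  a ← 32.533516 − (-1.421e-14/-7.334e-01) = 32.533516
converged: |Δa| < 1e-12 after 5 iterations
sag = a·(cosh(S/(2a)) − 1) = 32.533516·(cosh(0.998985) − 1) = 17.629548
T_max/T_min = cosh(S/(2a)) = 1.541889

a=32.534 sag=17.630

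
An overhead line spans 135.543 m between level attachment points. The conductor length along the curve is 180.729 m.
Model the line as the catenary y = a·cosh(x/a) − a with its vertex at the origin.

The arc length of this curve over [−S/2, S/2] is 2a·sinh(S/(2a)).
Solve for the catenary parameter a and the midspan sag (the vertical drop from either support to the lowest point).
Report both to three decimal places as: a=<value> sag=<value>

seed: a₀ = √(S³/(24(L−S))) = √(135.543³/(24·45.186)) = 47.919036
iter 1: u=1.414292  f(a)=+4.740e+00  f'(a)=-2.291e+00  a ← 47.919036 − (+4.740e+00/-2.291e+00) = 49.988064
iter 2: u=1.355754  f(a)=+3.243e-01  f'(a)=-1.987e+00  a ← 49.988064 − (+3.243e-01/-1.987e+00) = 50.151245
iter 3: u=1.351342  f(a)=+1.764e-03  f'(a)=-1.966e+00  a ← 50.151245 − (+1.764e-03/-1.966e+00) = 50.152143
iter 4: u=1.351318  f(a)=+5.285e-08  f'(a)=-1.966e+00  a ← 50.152143 − (+5.285e-08/-1.966e+00) = 50.152143
iter 5: u=1.351318  f(a)=+0.000e+00  f'(a)=-1.966e+00  a ← 50.152143 − (+0.000e+00/-1.966e+00) = 50.152143
converged: |Δa| < 1e-12 after 5 iterations
sag = a·(cosh(S/(2a)) − 1) = 50.152143·(cosh(1.351318) − 1) = 53.196685
T_max/T_min = cosh(S/(2a)) = 2.060706

a=50.152 sag=53.197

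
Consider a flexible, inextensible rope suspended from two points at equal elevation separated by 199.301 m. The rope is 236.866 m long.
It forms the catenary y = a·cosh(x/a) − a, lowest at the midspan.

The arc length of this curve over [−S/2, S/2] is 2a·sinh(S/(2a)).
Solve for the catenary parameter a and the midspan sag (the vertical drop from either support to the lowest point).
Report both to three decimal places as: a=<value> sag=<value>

a=96.248 sag=56.363

seed: a₀ = √(S³/(24(L−S))) = √(199.301³/(24·37.565)) = 93.705892
iter 1: u=1.063439  f(a)=+2.182e+00  f'(a)=-8.962e-01  a ← 93.705892 − (+2.182e+00/-8.962e-01) = 96.140928
iter 2: u=1.036504  f(a)=+8.795e-02  f'(a)=-8.253e-01  a ← 96.140928 − (+8.795e-02/-8.253e-01) = 96.247508
iter 3: u=1.035357  f(a)=+1.562e-04  f'(a)=-8.223e-01  a ← 96.247508 − (+1.562e-04/-8.223e-01) = 96.247698
iter 4: u=1.035355  f(a)=+4.943e-10  f'(a)=-8.223e-01  a ← 96.247698 − (+4.943e-10/-8.223e-01) = 96.247698
iter 5: u=1.035355  f(a)=+0.000e+00  f'(a)=-8.223e-01  a ← 96.247698 − (+0.000e+00/-8.223e-01) = 96.247698
converged: |Δa| < 1e-12 after 5 iterations
sag = a·(cosh(S/(2a)) − 1) = 96.247698·(cosh(1.035355) − 1) = 56.362901
T_max/T_min = cosh(S/(2a)) = 1.585603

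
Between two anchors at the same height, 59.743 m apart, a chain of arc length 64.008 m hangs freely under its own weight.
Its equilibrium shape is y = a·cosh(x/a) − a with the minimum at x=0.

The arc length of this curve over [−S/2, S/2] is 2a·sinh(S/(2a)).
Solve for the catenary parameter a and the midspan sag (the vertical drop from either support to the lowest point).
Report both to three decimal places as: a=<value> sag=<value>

a=46.123 sag=10.016

seed: a₀ = √(S³/(24(L−S))) = √(59.743³/(24·4.265)) = 45.642077
iter 1: u=0.654473  f(a)=+9.228e-02  f'(a)=-1.950e-01  a ← 45.642077 − (+9.228e-02/-1.950e-01) = 46.115263
iter 2: u=0.647757  f(a)=+1.455e-03  f'(a)=-1.889e-01  a ← 46.115263 − (+1.455e-03/-1.889e-01) = 46.122963
iter 3: u=0.647649  f(a)=+3.743e-07  f'(a)=-1.888e-01  a ← 46.122963 − (+3.743e-07/-1.888e-01) = 46.122965
iter 4: u=0.647649  f(a)=+1.421e-14  f'(a)=-1.888e-01  a ← 46.122965 − (+1.421e-14/-1.888e-01) = 46.122965
converged: |Δa| < 1e-12 after 4 iterations
sag = a·(cosh(S/(2a)) − 1) = 46.122965·(cosh(0.647649) − 1) = 10.016005
T_max/T_min = cosh(S/(2a)) = 1.217159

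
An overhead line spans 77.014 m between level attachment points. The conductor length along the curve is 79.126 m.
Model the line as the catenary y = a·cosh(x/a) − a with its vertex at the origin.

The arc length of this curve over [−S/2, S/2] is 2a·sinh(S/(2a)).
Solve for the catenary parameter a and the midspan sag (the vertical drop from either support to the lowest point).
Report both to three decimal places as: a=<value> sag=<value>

a=95.318 sag=7.885

seed: a₀ = √(S³/(24(L−S))) = √(77.014³/(24·2.112)) = 94.929664
iter 1: u=0.405637  f(a)=+1.744e-02  f'(a)=-4.523e-02  a ← 94.929664 − (+1.744e-02/-4.523e-02) = 95.315311
iter 2: u=0.403996  f(a)=+1.069e-04  f'(a)=-4.468e-02  a ← 95.315311 − (+1.069e-04/-4.468e-02) = 95.317703
iter 3: u=0.403986  f(a)=+4.066e-09  f'(a)=-4.468e-02  a ← 95.317703 − (+4.066e-09/-4.468e-02) = 95.317703
iter 4: u=0.403986  f(a)=-1.421e-14  f'(a)=-4.468e-02  a ← 95.317703 − (-1.421e-14/-4.468e-02) = 95.317703
converged: |Δa| < 1e-12 after 4 iterations
sag = a·(cosh(S/(2a)) − 1) = 95.317703·(cosh(0.403986) − 1) = 7.884504
T_max/T_min = cosh(S/(2a)) = 1.082718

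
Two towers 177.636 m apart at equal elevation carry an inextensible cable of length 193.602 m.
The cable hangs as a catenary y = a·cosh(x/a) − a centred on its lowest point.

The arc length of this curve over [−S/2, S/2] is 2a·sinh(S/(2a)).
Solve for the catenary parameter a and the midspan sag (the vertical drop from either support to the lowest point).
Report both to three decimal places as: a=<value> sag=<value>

a=122.544 sag=33.621

seed: a₀ = √(S³/(24(L−S))) = √(177.636³/(24·15.966)) = 120.946358
iter 1: u=0.734359  f(a)=+4.361e-01  f'(a)=-2.785e-01  a ← 120.946358 − (+4.361e-01/-2.785e-01) = 122.511985
iter 2: u=0.724974  f(a)=+8.612e-03  f'(a)=-2.676e-01  a ← 122.511985 − (+8.612e-03/-2.676e-01) = 122.544164
iter 3: u=0.724784  f(a)=+3.509e-06  f'(a)=-2.674e-01  a ← 122.544164 − (+3.509e-06/-2.674e-01) = 122.544177
iter 4: u=0.724784  f(a)=+6.253e-13  f'(a)=-2.674e-01  a ← 122.544177 − (+6.253e-13/-2.674e-01) = 122.544177
converged: |Δa| < 1e-12 after 4 iterations
sag = a·(cosh(S/(2a)) − 1) = 122.544177·(cosh(0.724784) − 1) = 33.620828
T_max/T_min = cosh(S/(2a)) = 1.274357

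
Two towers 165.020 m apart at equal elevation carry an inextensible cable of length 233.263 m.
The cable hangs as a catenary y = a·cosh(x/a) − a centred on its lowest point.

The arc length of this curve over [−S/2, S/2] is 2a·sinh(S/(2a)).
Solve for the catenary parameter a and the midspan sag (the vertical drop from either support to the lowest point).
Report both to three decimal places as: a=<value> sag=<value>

seed: a₀ = √(S³/(24(L−S))) = √(165.020³/(24·68.243)) = 52.380567
iter 1: u=1.575202  f(a)=+8.984e+00  f'(a)=-3.312e+00  a ← 52.380567 − (+8.984e+00/-3.312e+00) = 55.093043
iter 2: u=1.497648  f(a)=+7.450e-01  f'(a)=-2.784e+00  a ← 55.093043 − (+7.450e-01/-2.784e+00) = 55.360689
iter 3: u=1.490408  f(a)=+6.147e-03  f'(a)=-2.738e+00  a ← 55.360689 − (+6.147e-03/-2.738e+00) = 55.362934
iter 4: u=1.490347  f(a)=+4.261e-07  f'(a)=-2.738e+00  a ← 55.362934 − (+4.261e-07/-2.738e+00) = 55.362934
iter 5: u=1.490347  f(a)=+0.000e+00  f'(a)=-2.738e+00  a ← 55.362934 − (+0.000e+00/-2.738e+00) = 55.362934
converged: |Δa| < 1e-12 after 5 iterations
sag = a·(cosh(S/(2a)) − 1) = 55.362934·(cosh(1.490347) − 1) = 73.741525
T_max/T_min = cosh(S/(2a)) = 2.331966

a=55.363 sag=73.742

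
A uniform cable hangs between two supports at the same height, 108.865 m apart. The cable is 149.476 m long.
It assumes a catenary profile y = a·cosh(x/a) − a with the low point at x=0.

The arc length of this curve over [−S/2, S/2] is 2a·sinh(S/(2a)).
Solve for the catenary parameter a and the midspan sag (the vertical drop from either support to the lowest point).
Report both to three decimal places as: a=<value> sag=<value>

seed: a₀ = √(S³/(24(L−S))) = √(108.865³/(24·40.611)) = 36.383540
iter 1: u=1.496075  f(a)=+4.795e+00  f'(a)=-2.774e+00  a ← 36.383540 − (+4.795e+00/-2.774e+00) = 38.112196
iter 2: u=1.428217  f(a)=+3.629e-01  f'(a)=-2.368e+00  a ← 38.112196 − (+3.629e-01/-2.368e+00) = 38.265423
iter 3: u=1.422498  f(a)=+2.455e-03  f'(a)=-2.336e+00  a ← 38.265423 − (+2.455e-03/-2.336e+00) = 38.266473
iter 4: u=1.422459  f(a)=+1.140e-07  f'(a)=-2.336e+00  a ← 38.266473 − (+1.140e-07/-2.336e+00) = 38.266473
iter 5: u=1.422459  f(a)=+0.000e+00  f'(a)=-2.336e+00  a ← 38.266473 − (+0.000e+00/-2.336e+00) = 38.266473
converged: |Δa| < 1e-12 after 5 iterations
sag = a·(cosh(S/(2a)) − 1) = 38.266473·(cosh(1.422459) − 1) = 45.698350
T_max/T_min = cosh(S/(2a)) = 2.194214

a=38.266 sag=45.698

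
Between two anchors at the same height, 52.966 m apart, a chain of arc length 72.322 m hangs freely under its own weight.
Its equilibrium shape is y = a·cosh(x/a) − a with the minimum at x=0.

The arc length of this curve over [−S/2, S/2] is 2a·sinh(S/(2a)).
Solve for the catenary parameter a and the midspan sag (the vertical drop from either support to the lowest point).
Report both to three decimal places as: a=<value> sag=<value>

seed: a₀ = √(S³/(24(L−S))) = √(52.966³/(24·19.356)) = 17.884728
iter 1: u=1.480761  f(a)=+2.236e+00  f'(a)=-2.678e+00  a ← 17.884728 − (+2.236e+00/-2.678e+00) = 18.719829
iter 2: u=1.414703  f(a)=+1.662e-01  f'(a)=-2.293e+00  a ← 18.719829 − (+1.662e-01/-2.293e+00) = 18.792285
iter 3: u=1.409248  f(a)=+1.080e-03  f'(a)=-2.264e+00  a ← 18.792285 − (+1.080e-03/-2.264e+00) = 18.792763
iter 4: u=1.409213  f(a)=+4.632e-08  f'(a)=-2.263e+00  a ← 18.792763 − (+4.632e-08/-2.263e+00) = 18.792763
iter 5: u=1.409213  f(a)=+0.000e+00  f'(a)=-2.263e+00  a ← 18.792763 − (+0.000e+00/-2.263e+00) = 18.792763
converged: |Δa| < 1e-12 after 5 iterations
sag = a·(cosh(S/(2a)) − 1) = 18.792763·(cosh(1.409213) − 1) = 21.959978
T_max/T_min = cosh(S/(2a)) = 2.168534

a=18.793 sag=21.960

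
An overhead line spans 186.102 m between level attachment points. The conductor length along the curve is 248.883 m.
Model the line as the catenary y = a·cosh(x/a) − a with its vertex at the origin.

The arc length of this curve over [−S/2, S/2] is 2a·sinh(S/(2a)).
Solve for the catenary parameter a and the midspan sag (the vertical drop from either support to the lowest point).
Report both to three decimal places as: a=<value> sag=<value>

a=68.486 sag=73.556

seed: a₀ = √(S³/(24(L−S))) = √(186.102³/(24·62.781)) = 65.404379
iter 1: u=1.422703  f(a)=+6.669e+00  f'(a)=-2.338e+00  a ← 65.404379 − (+6.669e+00/-2.338e+00) = 68.257253
iter 2: u=1.363240  f(a)=+4.611e-01  f'(a)=-2.024e+00  a ← 68.257253 − (+4.611e-01/-2.024e+00) = 68.485042
iter 3: u=1.358705  f(a)=+2.567e-03  f'(a)=-2.002e+00  a ← 68.485042 − (+2.567e-03/-2.002e+00) = 68.486324
iter 4: u=1.358680  f(a)=+8.055e-08  f'(a)=-2.002e+00  a ← 68.486324 − (+8.055e-08/-2.002e+00) = 68.486324
iter 5: u=1.358680  f(a)=+0.000e+00  f'(a)=-2.002e+00  a ← 68.486324 − (+0.000e+00/-2.002e+00) = 68.486324
converged: |Δa| < 1e-12 after 5 iterations
sag = a·(cosh(S/(2a)) − 1) = 68.486324·(cosh(1.358680) − 1) = 73.556147
T_max/T_min = cosh(S/(2a)) = 2.074027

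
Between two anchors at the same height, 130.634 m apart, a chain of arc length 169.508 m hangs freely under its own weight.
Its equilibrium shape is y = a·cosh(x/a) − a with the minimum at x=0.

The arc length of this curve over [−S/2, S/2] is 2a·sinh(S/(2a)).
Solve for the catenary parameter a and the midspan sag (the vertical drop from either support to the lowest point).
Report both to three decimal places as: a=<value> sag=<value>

a=50.930 sag=47.949

seed: a₀ = √(S³/(24(L−S))) = √(130.634³/(24·38.874)) = 48.882015
iter 1: u=1.336217  f(a)=+3.622e+00  f'(a)=-1.893e+00  a ← 48.882015 − (+3.622e+00/-1.893e+00) = 50.794982
iter 2: u=1.285895  f(a)=+2.235e-01  f'(a)=-1.666e+00  a ← 50.794982 − (+2.235e-01/-1.666e+00) = 50.929094
iter 3: u=1.282509  f(a)=+9.744e-04  f'(a)=-1.652e+00  a ← 50.929094 − (+9.744e-04/-1.652e+00) = 50.929684
iter 4: u=1.282494  f(a)=+1.870e-08  f'(a)=-1.652e+00  a ← 50.929684 − (+1.870e-08/-1.652e+00) = 50.929684
iter 5: u=1.282494  f(a)=+2.842e-14  f'(a)=-1.652e+00  a ← 50.929684 − (+2.842e-14/-1.652e+00) = 50.929684
converged: |Δa| < 1e-12 after 5 iterations
sag = a·(cosh(S/(2a)) − 1) = 50.929684·(cosh(1.282494) − 1) = 47.949400
T_max/T_min = cosh(S/(2a)) = 1.941482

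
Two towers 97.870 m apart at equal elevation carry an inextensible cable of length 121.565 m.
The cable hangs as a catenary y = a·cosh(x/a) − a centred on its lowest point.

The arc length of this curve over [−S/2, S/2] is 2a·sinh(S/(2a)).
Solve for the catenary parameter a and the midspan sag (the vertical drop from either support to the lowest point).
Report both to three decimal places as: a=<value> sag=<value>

seed: a₀ = √(S³/(24(L−S))) = √(97.870³/(24·23.695)) = 40.601344
iter 1: u=1.205256  f(a)=+1.782e+00  f'(a)=-1.346e+00  a ← 40.601344 − (+1.782e+00/-1.346e+00) = 41.925291
iter 2: u=1.167195  f(a)=+9.086e-02  f'(a)=-1.212e+00  a ← 41.925291 − (+9.086e-02/-1.212e+00) = 42.000278
iter 3: u=1.165111  f(a)=+2.644e-04  f'(a)=-1.205e+00  a ← 42.000278 − (+2.644e-04/-1.205e+00) = 42.000498
iter 4: u=1.165105  f(a)=+2.253e-09  f'(a)=-1.205e+00  a ← 42.000498 − (+2.253e-09/-1.205e+00) = 42.000498
iter 5: u=1.165105  f(a)=+0.000e+00  f'(a)=-1.205e+00  a ← 42.000498 − (+0.000e+00/-1.205e+00) = 42.000498
converged: |Δa| < 1e-12 after 5 iterations
sag = a·(cosh(S/(2a)) − 1) = 42.000498·(cosh(1.165105) − 1) = 31.881531
T_max/T_min = cosh(S/(2a)) = 1.759075

a=42.000 sag=31.882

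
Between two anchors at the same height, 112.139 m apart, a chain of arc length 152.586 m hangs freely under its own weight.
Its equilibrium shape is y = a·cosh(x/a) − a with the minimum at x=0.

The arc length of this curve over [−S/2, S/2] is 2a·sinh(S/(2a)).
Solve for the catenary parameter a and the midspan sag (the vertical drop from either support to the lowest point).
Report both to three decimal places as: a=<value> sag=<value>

seed: a₀ = √(S³/(24(L−S))) = √(112.139³/(24·40.447)) = 38.114150
iter 1: u=1.471094  f(a)=+4.609e+00  f'(a)=-2.619e+00  a ← 38.114150 − (+4.609e+00/-2.619e+00) = 39.874203
iter 2: u=1.406160  f(a)=+3.385e-01  f'(a)=-2.247e+00  a ← 39.874203 − (+3.385e-01/-2.247e+00) = 40.024846
iter 3: u=1.400867  f(a)=+2.146e-03  f'(a)=-2.219e+00  a ← 40.024846 − (+2.146e-03/-2.219e+00) = 40.025813
iter 4: u=1.400834  f(a)=+8.740e-08  f'(a)=-2.218e+00  a ← 40.025813 − (+8.740e-08/-2.218e+00) = 40.025813
iter 5: u=1.400834  f(a)=-5.684e-14  f'(a)=-2.218e+00  a ← 40.025813 − (-5.684e-14/-2.218e+00) = 40.025813
converged: |Δa| < 1e-12 after 5 iterations
sag = a·(cosh(S/(2a)) − 1) = 40.025813·(cosh(1.400834) − 1) = 46.129207
T_max/T_min = cosh(S/(2a)) = 2.152486

a=40.026 sag=46.129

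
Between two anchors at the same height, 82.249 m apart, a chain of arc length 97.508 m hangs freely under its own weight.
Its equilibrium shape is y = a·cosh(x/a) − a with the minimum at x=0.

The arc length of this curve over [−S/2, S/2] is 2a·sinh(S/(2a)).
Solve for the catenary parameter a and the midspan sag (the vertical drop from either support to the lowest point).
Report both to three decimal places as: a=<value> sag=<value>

a=40.020 sag=23.056

seed: a₀ = √(S³/(24(L−S))) = √(82.249³/(24·15.259)) = 38.978694
iter 1: u=1.055051  f(a)=+8.721e-01  f'(a)=-8.736e-01  a ← 38.978694 − (+8.721e-01/-8.736e-01) = 39.976971
iter 2: u=1.028705  f(a)=+3.463e-02  f'(a)=-8.055e-01  a ← 39.976971 − (+3.463e-02/-8.055e-01) = 40.019959
iter 3: u=1.027600  f(a)=+5.959e-05  f'(a)=-8.027e-01  a ← 40.019959 − (+5.959e-05/-8.027e-01) = 40.020034
iter 4: u=1.027598  f(a)=+1.771e-10  f'(a)=-8.027e-01  a ← 40.020034 − (+1.771e-10/-8.027e-01) = 40.020034
iter 5: u=1.027598  f(a)=+0.000e+00  f'(a)=-8.027e-01  a ← 40.020034 − (+0.000e+00/-8.027e-01) = 40.020034
converged: |Δa| < 1e-12 after 5 iterations
sag = a·(cosh(S/(2a)) − 1) = 40.020034·(cosh(1.027598) − 1) = 23.055759
T_max/T_min = cosh(S/(2a)) = 1.576105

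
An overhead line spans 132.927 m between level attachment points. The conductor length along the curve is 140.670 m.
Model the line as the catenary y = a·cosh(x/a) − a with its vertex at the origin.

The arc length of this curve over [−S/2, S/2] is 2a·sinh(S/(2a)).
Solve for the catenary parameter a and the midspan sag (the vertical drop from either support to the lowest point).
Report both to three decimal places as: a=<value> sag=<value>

a=113.393 sag=20.042

seed: a₀ = √(S³/(24(L−S))) = √(132.927³/(24·7.743)) = 112.424135
iter 1: u=0.591185  f(a)=+1.364e-01  f'(a)=-1.426e-01  a ← 112.424135 − (+1.364e-01/-1.426e-01) = 113.380800
iter 2: u=0.586197  f(a)=+1.761e-03  f'(a)=-1.390e-01  a ← 113.380800 − (+1.761e-03/-1.390e-01) = 113.393473
iter 3: u=0.586132  f(a)=+3.019e-07  f'(a)=-1.389e-01  a ← 113.393473 − (+3.019e-07/-1.389e-01) = 113.393476
iter 4: u=0.586132  f(a)=+0.000e+00  f'(a)=-1.389e-01  a ← 113.393476 − (+0.000e+00/-1.389e-01) = 113.393476
converged: |Δa| < 1e-12 after 4 iterations
sag = a·(cosh(S/(2a)) − 1) = 113.393476·(cosh(0.586132) − 1) = 20.042249
T_max/T_min = cosh(S/(2a)) = 1.176750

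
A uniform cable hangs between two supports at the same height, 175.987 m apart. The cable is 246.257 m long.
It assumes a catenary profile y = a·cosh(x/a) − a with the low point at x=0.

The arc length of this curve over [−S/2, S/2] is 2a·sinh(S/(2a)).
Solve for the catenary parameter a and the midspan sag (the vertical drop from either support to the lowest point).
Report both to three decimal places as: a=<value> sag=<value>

a=59.984 sag=76.979

seed: a₀ = √(S³/(24(L−S))) = √(175.987³/(24·70.270)) = 56.849976
iter 1: u=1.547819  f(a)=+8.914e+00  f'(a)=-3.117e+00  a ← 56.849976 − (+8.914e+00/-3.117e+00) = 59.709420
iter 2: u=1.473695  f(a)=+7.167e-01  f'(a)=-2.635e+00  a ← 59.709420 − (+7.167e-01/-2.635e+00) = 59.981454
iter 3: u=1.467012  f(a)=+5.528e-03  f'(a)=-2.594e+00  a ← 59.981454 − (+5.528e-03/-2.594e+00) = 59.983585
iter 4: u=1.466960  f(a)=+3.345e-07  f'(a)=-2.594e+00  a ← 59.983585 − (+3.345e-07/-2.594e+00) = 59.983585
iter 5: u=1.466960  f(a)=+0.000e+00  f'(a)=-2.594e+00  a ← 59.983585 − (+0.000e+00/-2.594e+00) = 59.983585
converged: |Δa| < 1e-12 after 5 iterations
sag = a·(cosh(S/(2a)) − 1) = 59.983585·(cosh(1.466960) − 1) = 76.978665
T_max/T_min = cosh(S/(2a)) = 2.283329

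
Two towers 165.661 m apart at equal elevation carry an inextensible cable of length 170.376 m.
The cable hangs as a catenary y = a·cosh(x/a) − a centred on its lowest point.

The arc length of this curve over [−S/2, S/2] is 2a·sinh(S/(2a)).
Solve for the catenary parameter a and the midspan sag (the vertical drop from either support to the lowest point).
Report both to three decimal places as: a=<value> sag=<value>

seed: a₀ = √(S³/(24(L−S))) = √(165.661³/(24·4.715)) = 200.439794
iter 1: u=0.413244  f(a)=+4.042e-02  f'(a)=-4.785e-02  a ← 200.439794 − (+4.042e-02/-4.785e-02) = 201.284498
iter 2: u=0.411510  f(a)=+2.570e-04  f'(a)=-4.725e-02  a ← 201.284498 − (+2.570e-04/-4.725e-02) = 201.289937
iter 3: u=0.411498  f(a)=+1.053e-08  f'(a)=-4.724e-02  a ← 201.289937 − (+1.053e-08/-4.724e-02) = 201.289937
iter 4: u=0.411498  f(a)=+0.000e+00  f'(a)=-4.724e-02  a ← 201.289937 − (+0.000e+00/-4.724e-02) = 201.289937
converged: |Δa| < 1e-12 after 4 iterations
sag = a·(cosh(S/(2a)) − 1) = 201.289937·(cosh(0.411498) − 1) = 17.284156
T_max/T_min = cosh(S/(2a)) = 1.085867

a=201.290 sag=17.284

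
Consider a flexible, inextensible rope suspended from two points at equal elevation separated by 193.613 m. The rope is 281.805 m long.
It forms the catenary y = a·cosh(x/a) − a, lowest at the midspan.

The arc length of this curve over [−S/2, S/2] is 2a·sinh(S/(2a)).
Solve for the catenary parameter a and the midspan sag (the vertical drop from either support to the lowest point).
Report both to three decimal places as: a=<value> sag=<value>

seed: a₀ = √(S³/(24(L−S))) = √(193.613³/(24·88.192)) = 58.557369
iter 1: u=1.653191  f(a)=+1.287e+01  f'(a)=-3.920e+00  a ← 58.557369 − (+1.287e+01/-3.920e+00) = 61.839652
iter 2: u=1.565444  f(a)=+1.161e+00  f'(a)=-3.242e+00  a ← 61.839652 − (+1.161e+00/-3.242e+00) = 62.197812
iter 3: u=1.556429  f(a)=+1.153e-02  f'(a)=-3.178e+00  a ← 62.197812 − (+1.153e-02/-3.178e+00) = 62.201440
iter 4: u=1.556339  f(a)=+1.161e-06  f'(a)=-3.177e+00  a ← 62.201440 − (+1.161e-06/-3.177e+00) = 62.201440
iter 5: u=1.556339  f(a)=+5.684e-14  f'(a)=-3.177e+00  a ← 62.201440 − (+5.684e-14/-3.177e+00) = 62.201440
converged: |Δa| < 1e-12 after 5 iterations
sag = a·(cosh(S/(2a)) − 1) = 62.201440·(cosh(1.556339) − 1) = 91.819772
T_max/T_min = cosh(S/(2a)) = 2.476168

a=62.201 sag=91.820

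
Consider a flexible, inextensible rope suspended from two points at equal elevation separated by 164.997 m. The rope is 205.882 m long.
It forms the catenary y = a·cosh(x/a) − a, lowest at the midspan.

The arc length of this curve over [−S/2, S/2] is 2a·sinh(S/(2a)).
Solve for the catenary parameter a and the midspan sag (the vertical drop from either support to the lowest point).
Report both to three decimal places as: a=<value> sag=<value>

a=70.043 sag=54.468

seed: a₀ = √(S³/(24(L−S))) = √(164.997³/(24·40.885)) = 67.659136
iter 1: u=1.219325  f(a)=+3.149e+00  f'(a)=-1.398e+00  a ← 67.659136 − (+3.149e+00/-1.398e+00) = 69.911659
iter 2: u=1.180039  f(a)=+1.641e-01  f'(a)=-1.256e+00  a ← 69.911659 − (+1.641e-01/-1.256e+00) = 70.042334
iter 3: u=1.177838  f(a)=+4.998e-04  f'(a)=-1.248e+00  a ← 70.042334 − (+4.998e-04/-1.248e+00) = 70.042735
iter 4: u=1.177831  f(a)=+4.668e-09  f'(a)=-1.248e+00  a ← 70.042735 − (+4.668e-09/-1.248e+00) = 70.042735
iter 5: u=1.177831  f(a)=+2.842e-14  f'(a)=-1.248e+00  a ← 70.042735 − (+2.842e-14/-1.248e+00) = 70.042735
converged: |Δa| < 1e-12 after 5 iterations
sag = a·(cosh(S/(2a)) − 1) = 70.042735·(cosh(1.177831) − 1) = 54.467643
T_max/T_min = cosh(S/(2a)) = 1.777634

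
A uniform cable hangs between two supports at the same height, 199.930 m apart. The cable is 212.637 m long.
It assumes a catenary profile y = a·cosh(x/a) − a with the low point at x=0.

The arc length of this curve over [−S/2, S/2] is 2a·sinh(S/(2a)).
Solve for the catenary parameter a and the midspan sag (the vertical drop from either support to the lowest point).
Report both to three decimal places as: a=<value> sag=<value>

a=163.400 sag=31.544

seed: a₀ = √(S³/(24(L−S))) = √(199.930³/(24·12.707)) = 161.878739
iter 1: u=0.617530  f(a)=+2.445e-01  f'(a)=-1.631e-01  a ← 161.878739 − (+2.445e-01/-1.631e-01) = 163.378148
iter 2: u=0.611863  f(a)=+3.439e-03  f'(a)=-1.585e-01  a ← 163.378148 − (+3.439e-03/-1.585e-01) = 163.399842
iter 3: u=0.611781  f(a)=+7.017e-07  f'(a)=-1.584e-01  a ← 163.399842 − (+7.017e-07/-1.584e-01) = 163.399846
iter 4: u=0.611781  f(a)=+5.684e-14  f'(a)=-1.584e-01  a ← 163.399846 − (+5.684e-14/-1.584e-01) = 163.399846
converged: |Δa| < 1e-12 after 4 iterations
sag = a·(cosh(S/(2a)) − 1) = 163.399846·(cosh(0.611781) − 1) = 31.544077
T_max/T_min = cosh(S/(2a)) = 1.193048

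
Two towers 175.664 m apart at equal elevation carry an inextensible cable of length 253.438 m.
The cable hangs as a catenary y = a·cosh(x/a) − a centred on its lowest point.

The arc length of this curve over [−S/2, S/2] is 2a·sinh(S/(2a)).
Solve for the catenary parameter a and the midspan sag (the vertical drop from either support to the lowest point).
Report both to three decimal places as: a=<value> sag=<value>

a=57.156 sag=81.856

seed: a₀ = √(S³/(24(L−S))) = √(175.664³/(24·77.774)) = 53.889147
iter 1: u=1.629864  f(a)=+1.101e+01  f'(a)=-3.730e+00  a ← 53.889147 − (+1.101e+01/-3.730e+00) = 56.840694
iter 2: u=1.545231  f(a)=+9.691e-01  f'(a)=-3.099e+00  a ← 56.840694 − (+9.691e-01/-3.099e+00) = 57.153370
iter 3: u=1.536777  f(a)=+9.112e-03  f'(a)=-3.041e+00  a ← 57.153370 − (+9.112e-03/-3.041e+00) = 57.156367
iter 4: u=1.536697  f(a)=+8.224e-07  f'(a)=-3.041e+00  a ← 57.156367 − (+8.224e-07/-3.041e+00) = 57.156367
iter 5: u=1.536697  f(a)=+2.842e-14  f'(a)=-3.041e+00  a ← 57.156367 − (+2.842e-14/-3.041e+00) = 57.156367
converged: |Δa| < 1e-12 after 5 iterations
sag = a·(cosh(S/(2a)) − 1) = 57.156367·(cosh(1.536697) − 1) = 81.856421
T_max/T_min = cosh(S/(2a)) = 2.432149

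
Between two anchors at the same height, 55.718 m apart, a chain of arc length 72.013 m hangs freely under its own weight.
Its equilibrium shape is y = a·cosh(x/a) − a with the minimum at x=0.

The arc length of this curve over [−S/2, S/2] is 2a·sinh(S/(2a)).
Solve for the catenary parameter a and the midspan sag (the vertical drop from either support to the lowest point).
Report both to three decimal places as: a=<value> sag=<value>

seed: a₀ = √(S³/(24(L−S))) = √(55.718³/(24·16.295)) = 21.031027
iter 1: u=1.324662  f(a)=+1.491e+00  f'(a)=-1.839e+00  a ← 21.031027 − (+1.491e+00/-1.839e+00) = 21.841665
iter 2: u=1.275498  f(a)=+9.053e-02  f'(a)=-1.622e+00  a ← 21.841665 − (+9.053e-02/-1.622e+00) = 21.897483
iter 3: u=1.272247  f(a)=+3.816e-04  f'(a)=-1.608e+00  a ← 21.897483 − (+3.816e-04/-1.608e+00) = 21.897721
iter 4: u=1.272233  f(a)=+6.842e-09  f'(a)=-1.608e+00  a ← 21.897721 − (+6.842e-09/-1.608e+00) = 21.897721
iter 5: u=1.272233  f(a)=-1.421e-14  f'(a)=-1.608e+00  a ← 21.897721 − (-1.421e-14/-1.608e+00) = 21.897721
converged: |Δa| < 1e-12 after 5 iterations
sag = a·(cosh(S/(2a)) − 1) = 21.897721·(cosh(1.272233) − 1) = 20.244636
T_max/T_min = cosh(S/(2a)) = 1.924509

a=21.898 sag=20.245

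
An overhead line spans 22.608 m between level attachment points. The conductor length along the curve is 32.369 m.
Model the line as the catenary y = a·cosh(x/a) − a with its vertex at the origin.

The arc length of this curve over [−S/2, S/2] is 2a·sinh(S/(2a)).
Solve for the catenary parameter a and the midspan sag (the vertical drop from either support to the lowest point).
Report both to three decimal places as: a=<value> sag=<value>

a=7.439 sag=10.373

seed: a₀ = √(S³/(24(L−S))) = √(22.608³/(24·9.761)) = 7.023287
iter 1: u=1.609503  f(a)=+1.345e+00  f'(a)=-3.570e+00  a ← 7.023287 − (+1.345e+00/-3.570e+00) = 7.400123
iter 2: u=1.527542  f(a)=+1.158e-01  f'(a)=-2.979e+00  a ← 7.400123 − (+1.158e-01/-2.979e+00) = 7.439012
iter 3: u=1.519557  f(a)=+1.038e-03  f'(a)=-2.926e+00  a ← 7.439012 − (+1.038e-03/-2.926e+00) = 7.439367
iter 4: u=1.519484  f(a)=+8.502e-08  f'(a)=-2.925e+00  a ← 7.439367 − (+8.502e-08/-2.925e+00) = 7.439367
iter 5: u=1.519484  f(a)=-7.105e-15  f'(a)=-2.925e+00  a ← 7.439367 − (-7.105e-15/-2.925e+00) = 7.439367
converged: |Δa| < 1e-12 after 5 iterations
sag = a·(cosh(S/(2a)) − 1) = 7.439367·(cosh(1.519484) − 1) = 10.373050
T_max/T_min = cosh(S/(2a)) = 2.394346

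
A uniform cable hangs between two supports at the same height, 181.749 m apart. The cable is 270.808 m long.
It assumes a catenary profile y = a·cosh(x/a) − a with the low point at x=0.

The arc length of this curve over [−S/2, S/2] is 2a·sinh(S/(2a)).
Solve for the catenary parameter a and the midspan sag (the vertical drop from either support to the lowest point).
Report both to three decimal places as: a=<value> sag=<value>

seed: a₀ = √(S³/(24(L−S))) = √(181.749³/(24·89.059)) = 52.998493
iter 1: u=1.714662  f(a)=+1.405e+01  f'(a)=-4.459e+00  a ← 52.998493 − (+1.405e+01/-4.459e+00) = 56.149068
iter 2: u=1.618451  f(a)=+1.350e+00  f'(a)=-3.639e+00  a ← 56.149068 − (+1.350e+00/-3.639e+00) = 56.520032
iter 3: u=1.607828  f(a)=+1.540e-02  f'(a)=-3.557e+00  a ← 56.520032 − (+1.540e-02/-3.557e+00) = 56.524361
iter 4: u=1.607705  f(a)=+2.053e-06  f'(a)=-3.556e+00  a ← 56.524361 − (+2.053e-06/-3.556e+00) = 56.524362
iter 5: u=1.607705  f(a)=-5.684e-14  f'(a)=-3.556e+00  a ← 56.524362 − (-5.684e-14/-3.556e+00) = 56.524362
converged: |Δa| < 1e-12 after 5 iterations
sag = a·(cosh(S/(2a)) − 1) = 56.524362·(cosh(1.607705) − 1) = 90.204118
T_max/T_min = cosh(S/(2a)) = 2.595845

a=56.524 sag=90.204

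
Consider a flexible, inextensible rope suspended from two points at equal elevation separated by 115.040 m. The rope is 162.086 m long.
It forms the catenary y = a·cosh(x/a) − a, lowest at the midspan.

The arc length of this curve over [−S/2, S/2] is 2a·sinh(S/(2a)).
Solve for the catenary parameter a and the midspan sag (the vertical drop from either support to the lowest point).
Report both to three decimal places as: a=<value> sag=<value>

a=38.790 sag=51.058

seed: a₀ = √(S³/(24(L−S))) = √(115.040³/(24·47.046)) = 36.720310
iter 1: u=1.566436  f(a)=+6.121e+00  f'(a)=-3.249e+00  a ← 36.720310 − (+6.121e+00/-3.249e+00) = 38.604336
iter 2: u=1.489988  f(a)=+5.026e-01  f'(a)=-2.735e+00  a ← 38.604336 − (+5.026e-01/-2.735e+00) = 38.788089
iter 3: u=1.482929  f(a)=+4.059e-03  f'(a)=-2.691e+00  a ← 38.788089 − (+4.059e-03/-2.691e+00) = 38.789598
iter 4: u=1.482872  f(a)=+2.695e-07  f'(a)=-2.691e+00  a ← 38.789598 − (+2.695e-07/-2.691e+00) = 38.789598
iter 5: u=1.482872  f(a)=+0.000e+00  f'(a)=-2.691e+00  a ← 38.789598 − (+0.000e+00/-2.691e+00) = 38.789598
converged: |Δa| < 1e-12 after 5 iterations
sag = a·(cosh(S/(2a)) − 1) = 38.789598·(cosh(1.482872) − 1) = 51.058055
T_max/T_min = cosh(S/(2a)) = 2.316282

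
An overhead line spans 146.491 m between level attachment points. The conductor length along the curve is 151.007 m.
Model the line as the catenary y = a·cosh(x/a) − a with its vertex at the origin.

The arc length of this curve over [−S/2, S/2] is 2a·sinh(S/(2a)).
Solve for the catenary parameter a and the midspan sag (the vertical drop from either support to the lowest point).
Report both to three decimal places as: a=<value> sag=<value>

a=171.089 sag=15.920

seed: a₀ = √(S³/(24(L−S))) = √(146.491³/(24·4.516)) = 170.307521
iter 1: u=0.430078  f(a)=+4.195e-02  f'(a)=-5.402e-02  a ← 170.307521 − (+4.195e-02/-5.402e-02) = 171.084071
iter 2: u=0.428126  f(a)=+2.887e-04  f'(a)=-5.328e-02  a ← 171.084071 − (+2.887e-04/-5.328e-02) = 171.089489
iter 3: u=0.428112  f(a)=+1.388e-08  f'(a)=-5.327e-02  a ← 171.089489 − (+1.388e-08/-5.327e-02) = 171.089489
iter 4: u=0.428112  f(a)=+2.842e-14  f'(a)=-5.327e-02  a ← 171.089489 − (+2.842e-14/-5.327e-02) = 171.089489
converged: |Δa| < 1e-12 after 4 iterations
sag = a·(cosh(S/(2a)) − 1) = 171.089489·(cosh(0.428112) − 1) = 15.919580
T_max/T_min = cosh(S/(2a)) = 1.093048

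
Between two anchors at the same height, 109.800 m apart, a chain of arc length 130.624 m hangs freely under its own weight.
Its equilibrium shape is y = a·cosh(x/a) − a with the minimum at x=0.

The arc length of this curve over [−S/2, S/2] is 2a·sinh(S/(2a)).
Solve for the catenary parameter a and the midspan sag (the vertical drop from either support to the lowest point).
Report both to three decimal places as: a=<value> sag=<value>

seed: a₀ = √(S³/(24(L−S))) = √(109.800³/(24·20.824)) = 51.465454
iter 1: u=1.066735  f(a)=+1.217e+00  f'(a)=-9.051e-01  a ← 51.465454 − (+1.217e+00/-9.051e-01) = 52.810446
iter 2: u=1.039567  f(a)=+4.936e-02  f'(a)=-8.331e-01  a ← 52.810446 − (+4.936e-02/-8.331e-01) = 52.869691
iter 3: u=1.038402  f(a)=+8.872e-05  f'(a)=-8.301e-01  a ← 52.869691 − (+8.872e-05/-8.301e-01) = 52.869798
iter 4: u=1.038400  f(a)=+2.878e-10  f'(a)=-8.301e-01  a ← 52.869798 − (+2.878e-10/-8.301e-01) = 52.869798
iter 5: u=1.038400  f(a)=-5.684e-14  f'(a)=-8.301e-01  a ← 52.869798 − (-5.684e-14/-8.301e-01) = 52.869798
converged: |Δa| < 1e-12 after 5 iterations
sag = a·(cosh(S/(2a)) − 1) = 52.869798·(cosh(1.038400) − 1) = 31.159202
T_max/T_min = cosh(S/(2a)) = 1.589357

a=52.870 sag=31.159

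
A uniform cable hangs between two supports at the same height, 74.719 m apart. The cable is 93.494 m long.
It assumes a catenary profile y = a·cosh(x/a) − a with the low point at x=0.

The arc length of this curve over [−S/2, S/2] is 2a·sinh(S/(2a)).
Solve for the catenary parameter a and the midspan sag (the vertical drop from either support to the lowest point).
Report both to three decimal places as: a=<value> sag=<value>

a=31.513 sag=24.864

seed: a₀ = √(S³/(24(L−S))) = √(74.719³/(24·18.775)) = 30.426429
iter 1: u=1.227863  f(a)=+1.467e+00  f'(a)=-1.430e+00  a ← 30.426429 − (+1.467e+00/-1.430e+00) = 31.452083
iter 2: u=1.187823  f(a)=+7.745e-02  f'(a)=-1.283e+00  a ← 31.452083 − (+7.745e-02/-1.283e+00) = 31.512448
iter 3: u=1.185547  f(a)=+2.425e-04  f'(a)=-1.275e+00  a ← 31.512448 − (+2.425e-04/-1.275e+00) = 31.512638
iter 4: u=1.185540  f(a)=+2.393e-09  f'(a)=-1.275e+00  a ← 31.512638 − (+2.393e-09/-1.275e+00) = 31.512638
iter 5: u=1.185540  f(a)=+0.000e+00  f'(a)=-1.275e+00  a ← 31.512638 − (+0.000e+00/-1.275e+00) = 31.512638
converged: |Δa| < 1e-12 after 5 iterations
sag = a·(cosh(S/(2a)) − 1) = 31.512638·(cosh(1.185540) − 1) = 24.864027
T_max/T_min = cosh(S/(2a)) = 1.789018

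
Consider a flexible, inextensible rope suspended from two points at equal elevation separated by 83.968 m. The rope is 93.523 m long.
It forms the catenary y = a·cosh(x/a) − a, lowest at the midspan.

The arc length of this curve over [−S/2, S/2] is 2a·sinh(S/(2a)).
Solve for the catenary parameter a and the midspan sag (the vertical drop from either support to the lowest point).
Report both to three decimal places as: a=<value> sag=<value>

seed: a₀ = √(S³/(24(L−S))) = √(83.968³/(24·9.555)) = 50.810065
iter 1: u=0.826293  f(a)=+3.315e-01  f'(a)=-4.024e-01  a ← 50.810065 − (+3.315e-01/-4.024e-01) = 51.633935
iter 2: u=0.813109  f(a)=+8.236e-03  f'(a)=-3.826e-01  a ← 51.633935 − (+8.236e-03/-3.826e-01) = 51.655458
iter 3: u=0.812770  f(a)=+5.369e-06  f'(a)=-3.822e-01  a ← 51.655458 − (+5.369e-06/-3.822e-01) = 51.655473
iter 4: u=0.812770  f(a)=+2.288e-12  f'(a)=-3.822e-01  a ← 51.655473 − (+2.288e-12/-3.822e-01) = 51.655473
converged: |Δa| < 1e-12 after 4 iterations
sag = a·(cosh(S/(2a)) − 1) = 51.655473·(cosh(0.812770) − 1) = 18.021825
T_max/T_min = cosh(S/(2a)) = 1.348885

a=51.655 sag=18.022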